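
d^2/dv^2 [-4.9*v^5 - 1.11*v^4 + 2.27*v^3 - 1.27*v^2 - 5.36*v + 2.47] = -98.0*v^3 - 13.32*v^2 + 13.62*v - 2.54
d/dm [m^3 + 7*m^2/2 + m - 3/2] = 3*m^2 + 7*m + 1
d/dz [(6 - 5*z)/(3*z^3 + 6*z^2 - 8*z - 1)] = (30*z^3 - 24*z^2 - 72*z + 53)/(9*z^6 + 36*z^5 - 12*z^4 - 102*z^3 + 52*z^2 + 16*z + 1)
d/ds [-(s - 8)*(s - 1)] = 9 - 2*s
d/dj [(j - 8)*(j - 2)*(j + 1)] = 3*j^2 - 18*j + 6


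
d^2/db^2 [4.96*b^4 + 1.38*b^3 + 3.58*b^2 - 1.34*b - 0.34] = 59.52*b^2 + 8.28*b + 7.16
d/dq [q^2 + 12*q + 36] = 2*q + 12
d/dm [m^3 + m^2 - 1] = m*(3*m + 2)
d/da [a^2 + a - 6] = 2*a + 1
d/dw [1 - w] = -1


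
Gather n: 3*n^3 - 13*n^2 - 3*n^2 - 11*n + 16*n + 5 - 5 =3*n^3 - 16*n^2 + 5*n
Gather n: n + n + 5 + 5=2*n + 10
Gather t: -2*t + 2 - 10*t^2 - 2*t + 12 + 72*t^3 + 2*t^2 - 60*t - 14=72*t^3 - 8*t^2 - 64*t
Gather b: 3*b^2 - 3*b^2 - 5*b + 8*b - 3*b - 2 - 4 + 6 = 0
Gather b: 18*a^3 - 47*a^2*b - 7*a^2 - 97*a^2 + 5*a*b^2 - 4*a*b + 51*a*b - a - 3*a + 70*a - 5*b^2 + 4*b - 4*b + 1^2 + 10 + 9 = 18*a^3 - 104*a^2 + 66*a + b^2*(5*a - 5) + b*(-47*a^2 + 47*a) + 20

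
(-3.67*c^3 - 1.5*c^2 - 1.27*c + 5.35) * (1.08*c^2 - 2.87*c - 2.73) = -3.9636*c^5 + 8.9129*c^4 + 12.9525*c^3 + 13.5179*c^2 - 11.8874*c - 14.6055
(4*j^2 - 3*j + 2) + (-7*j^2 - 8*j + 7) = -3*j^2 - 11*j + 9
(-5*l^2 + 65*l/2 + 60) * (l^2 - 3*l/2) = -5*l^4 + 40*l^3 + 45*l^2/4 - 90*l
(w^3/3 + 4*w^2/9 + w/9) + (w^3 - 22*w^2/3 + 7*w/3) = 4*w^3/3 - 62*w^2/9 + 22*w/9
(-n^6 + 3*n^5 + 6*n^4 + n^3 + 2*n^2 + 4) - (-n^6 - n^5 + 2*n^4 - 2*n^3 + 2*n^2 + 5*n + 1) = 4*n^5 + 4*n^4 + 3*n^3 - 5*n + 3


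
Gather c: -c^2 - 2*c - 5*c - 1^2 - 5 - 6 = -c^2 - 7*c - 12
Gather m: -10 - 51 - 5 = -66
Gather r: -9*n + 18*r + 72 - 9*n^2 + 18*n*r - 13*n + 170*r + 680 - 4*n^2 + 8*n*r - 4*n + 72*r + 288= -13*n^2 - 26*n + r*(26*n + 260) + 1040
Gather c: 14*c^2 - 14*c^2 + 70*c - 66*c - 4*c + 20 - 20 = 0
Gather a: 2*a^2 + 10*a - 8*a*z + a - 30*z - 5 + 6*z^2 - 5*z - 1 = 2*a^2 + a*(11 - 8*z) + 6*z^2 - 35*z - 6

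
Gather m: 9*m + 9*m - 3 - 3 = 18*m - 6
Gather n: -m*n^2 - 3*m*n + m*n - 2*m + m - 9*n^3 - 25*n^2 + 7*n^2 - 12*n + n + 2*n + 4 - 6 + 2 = -m - 9*n^3 + n^2*(-m - 18) + n*(-2*m - 9)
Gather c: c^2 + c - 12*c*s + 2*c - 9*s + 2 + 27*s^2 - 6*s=c^2 + c*(3 - 12*s) + 27*s^2 - 15*s + 2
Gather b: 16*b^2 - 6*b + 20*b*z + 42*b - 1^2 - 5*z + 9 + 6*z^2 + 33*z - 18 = 16*b^2 + b*(20*z + 36) + 6*z^2 + 28*z - 10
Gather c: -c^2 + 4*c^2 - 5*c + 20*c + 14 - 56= 3*c^2 + 15*c - 42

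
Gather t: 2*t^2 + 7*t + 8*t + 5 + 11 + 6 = 2*t^2 + 15*t + 22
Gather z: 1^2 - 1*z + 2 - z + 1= 4 - 2*z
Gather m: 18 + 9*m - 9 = 9*m + 9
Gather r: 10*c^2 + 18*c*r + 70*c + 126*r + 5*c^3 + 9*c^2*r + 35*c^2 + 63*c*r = 5*c^3 + 45*c^2 + 70*c + r*(9*c^2 + 81*c + 126)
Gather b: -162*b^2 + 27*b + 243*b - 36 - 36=-162*b^2 + 270*b - 72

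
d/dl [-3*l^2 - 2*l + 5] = -6*l - 2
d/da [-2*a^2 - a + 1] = -4*a - 1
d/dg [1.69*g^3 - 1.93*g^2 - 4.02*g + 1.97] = 5.07*g^2 - 3.86*g - 4.02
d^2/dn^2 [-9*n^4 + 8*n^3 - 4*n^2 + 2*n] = -108*n^2 + 48*n - 8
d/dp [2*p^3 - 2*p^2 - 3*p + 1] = 6*p^2 - 4*p - 3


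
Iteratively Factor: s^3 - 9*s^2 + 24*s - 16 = (s - 1)*(s^2 - 8*s + 16) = (s - 4)*(s - 1)*(s - 4)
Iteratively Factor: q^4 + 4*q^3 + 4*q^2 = (q + 2)*(q^3 + 2*q^2) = q*(q + 2)*(q^2 + 2*q) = q*(q + 2)^2*(q)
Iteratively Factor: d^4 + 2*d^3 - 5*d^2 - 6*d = (d + 3)*(d^3 - d^2 - 2*d) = (d + 1)*(d + 3)*(d^2 - 2*d) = d*(d + 1)*(d + 3)*(d - 2)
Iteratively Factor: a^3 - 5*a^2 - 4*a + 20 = (a - 2)*(a^2 - 3*a - 10) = (a - 2)*(a + 2)*(a - 5)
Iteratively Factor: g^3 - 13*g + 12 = (g - 1)*(g^2 + g - 12) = (g - 3)*(g - 1)*(g + 4)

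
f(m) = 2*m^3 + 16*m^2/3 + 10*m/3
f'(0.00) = 3.33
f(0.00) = 0.00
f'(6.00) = 283.33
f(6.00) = 644.00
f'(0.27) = 6.65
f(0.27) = 1.33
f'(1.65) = 37.27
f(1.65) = 29.00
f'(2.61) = 72.05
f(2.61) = 80.59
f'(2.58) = 70.79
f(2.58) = 78.45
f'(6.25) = 304.38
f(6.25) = 717.45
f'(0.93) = 18.44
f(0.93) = 9.32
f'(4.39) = 165.79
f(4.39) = 286.63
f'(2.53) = 68.73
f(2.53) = 74.96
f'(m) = 6*m^2 + 32*m/3 + 10/3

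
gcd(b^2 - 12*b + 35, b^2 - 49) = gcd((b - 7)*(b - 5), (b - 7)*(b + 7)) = b - 7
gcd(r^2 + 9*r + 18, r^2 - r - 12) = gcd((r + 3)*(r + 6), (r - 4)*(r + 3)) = r + 3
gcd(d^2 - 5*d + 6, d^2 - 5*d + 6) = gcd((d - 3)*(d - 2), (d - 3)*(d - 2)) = d^2 - 5*d + 6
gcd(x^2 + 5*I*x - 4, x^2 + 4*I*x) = x + 4*I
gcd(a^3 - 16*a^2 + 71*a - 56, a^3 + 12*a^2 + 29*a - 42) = a - 1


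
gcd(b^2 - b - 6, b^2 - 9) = b - 3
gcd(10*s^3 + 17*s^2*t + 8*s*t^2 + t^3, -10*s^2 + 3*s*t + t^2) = 5*s + t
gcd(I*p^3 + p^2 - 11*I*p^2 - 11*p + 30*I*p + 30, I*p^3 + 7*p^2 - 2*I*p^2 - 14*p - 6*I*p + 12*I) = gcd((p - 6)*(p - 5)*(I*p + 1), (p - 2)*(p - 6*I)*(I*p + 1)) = p - I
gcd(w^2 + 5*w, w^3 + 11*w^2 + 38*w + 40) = w + 5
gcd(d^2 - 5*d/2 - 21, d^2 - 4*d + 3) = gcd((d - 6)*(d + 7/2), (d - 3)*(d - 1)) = 1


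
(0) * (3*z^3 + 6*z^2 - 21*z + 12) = 0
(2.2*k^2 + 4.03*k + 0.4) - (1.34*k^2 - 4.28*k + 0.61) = 0.86*k^2 + 8.31*k - 0.21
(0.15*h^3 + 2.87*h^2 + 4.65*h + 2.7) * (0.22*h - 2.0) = 0.033*h^4 + 0.3314*h^3 - 4.717*h^2 - 8.706*h - 5.4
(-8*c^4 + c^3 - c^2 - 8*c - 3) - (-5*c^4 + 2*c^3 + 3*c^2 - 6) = -3*c^4 - c^3 - 4*c^2 - 8*c + 3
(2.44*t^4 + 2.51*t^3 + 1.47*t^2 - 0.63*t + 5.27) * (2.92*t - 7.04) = 7.1248*t^5 - 9.8484*t^4 - 13.378*t^3 - 12.1884*t^2 + 19.8236*t - 37.1008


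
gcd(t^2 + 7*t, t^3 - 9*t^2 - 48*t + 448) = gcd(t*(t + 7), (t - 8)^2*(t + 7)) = t + 7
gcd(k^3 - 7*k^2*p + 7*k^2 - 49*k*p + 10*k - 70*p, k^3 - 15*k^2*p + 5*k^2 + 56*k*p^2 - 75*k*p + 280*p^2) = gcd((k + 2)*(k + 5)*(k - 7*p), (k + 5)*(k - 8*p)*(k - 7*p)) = -k^2 + 7*k*p - 5*k + 35*p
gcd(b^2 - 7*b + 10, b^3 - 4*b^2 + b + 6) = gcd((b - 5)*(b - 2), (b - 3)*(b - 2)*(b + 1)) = b - 2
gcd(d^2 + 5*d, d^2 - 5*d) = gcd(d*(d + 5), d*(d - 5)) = d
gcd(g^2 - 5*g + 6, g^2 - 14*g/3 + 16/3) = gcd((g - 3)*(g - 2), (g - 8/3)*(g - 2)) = g - 2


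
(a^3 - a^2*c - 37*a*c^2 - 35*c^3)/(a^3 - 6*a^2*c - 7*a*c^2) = (a + 5*c)/a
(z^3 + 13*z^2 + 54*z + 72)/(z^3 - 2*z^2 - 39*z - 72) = (z^2 + 10*z + 24)/(z^2 - 5*z - 24)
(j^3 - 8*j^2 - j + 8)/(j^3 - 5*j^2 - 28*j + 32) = (j + 1)/(j + 4)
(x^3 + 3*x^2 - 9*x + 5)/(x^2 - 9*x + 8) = (x^2 + 4*x - 5)/(x - 8)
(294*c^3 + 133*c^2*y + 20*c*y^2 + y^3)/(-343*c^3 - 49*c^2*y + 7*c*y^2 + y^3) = (6*c + y)/(-7*c + y)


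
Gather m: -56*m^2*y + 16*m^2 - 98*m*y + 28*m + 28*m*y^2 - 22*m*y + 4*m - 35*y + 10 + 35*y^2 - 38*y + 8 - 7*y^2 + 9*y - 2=m^2*(16 - 56*y) + m*(28*y^2 - 120*y + 32) + 28*y^2 - 64*y + 16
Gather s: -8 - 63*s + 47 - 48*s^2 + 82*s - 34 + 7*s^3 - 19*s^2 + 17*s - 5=7*s^3 - 67*s^2 + 36*s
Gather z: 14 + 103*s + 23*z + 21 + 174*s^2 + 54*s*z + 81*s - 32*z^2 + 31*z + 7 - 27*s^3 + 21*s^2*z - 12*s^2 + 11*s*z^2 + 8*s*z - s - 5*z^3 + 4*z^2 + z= -27*s^3 + 162*s^2 + 183*s - 5*z^3 + z^2*(11*s - 28) + z*(21*s^2 + 62*s + 55) + 42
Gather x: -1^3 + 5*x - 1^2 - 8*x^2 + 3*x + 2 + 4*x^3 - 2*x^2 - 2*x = 4*x^3 - 10*x^2 + 6*x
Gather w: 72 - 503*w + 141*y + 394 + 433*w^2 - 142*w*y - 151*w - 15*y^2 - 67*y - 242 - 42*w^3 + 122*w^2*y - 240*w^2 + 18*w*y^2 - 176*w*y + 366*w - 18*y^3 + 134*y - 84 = -42*w^3 + w^2*(122*y + 193) + w*(18*y^2 - 318*y - 288) - 18*y^3 - 15*y^2 + 208*y + 140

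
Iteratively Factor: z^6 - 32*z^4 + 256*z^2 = (z + 4)*(z^5 - 4*z^4 - 16*z^3 + 64*z^2) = (z - 4)*(z + 4)*(z^4 - 16*z^2) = (z - 4)*(z + 4)^2*(z^3 - 4*z^2) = z*(z - 4)*(z + 4)^2*(z^2 - 4*z) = z*(z - 4)^2*(z + 4)^2*(z)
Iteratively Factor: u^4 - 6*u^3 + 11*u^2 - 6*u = (u - 3)*(u^3 - 3*u^2 + 2*u) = (u - 3)*(u - 1)*(u^2 - 2*u) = u*(u - 3)*(u - 1)*(u - 2)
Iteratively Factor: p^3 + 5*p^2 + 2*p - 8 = (p + 4)*(p^2 + p - 2) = (p + 2)*(p + 4)*(p - 1)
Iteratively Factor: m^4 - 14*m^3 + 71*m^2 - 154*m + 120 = (m - 2)*(m^3 - 12*m^2 + 47*m - 60) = (m - 5)*(m - 2)*(m^2 - 7*m + 12) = (m - 5)*(m - 4)*(m - 2)*(m - 3)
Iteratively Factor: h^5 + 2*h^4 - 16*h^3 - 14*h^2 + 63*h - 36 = (h + 4)*(h^4 - 2*h^3 - 8*h^2 + 18*h - 9) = (h - 1)*(h + 4)*(h^3 - h^2 - 9*h + 9) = (h - 1)*(h + 3)*(h + 4)*(h^2 - 4*h + 3) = (h - 1)^2*(h + 3)*(h + 4)*(h - 3)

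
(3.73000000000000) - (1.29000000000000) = 2.44000000000000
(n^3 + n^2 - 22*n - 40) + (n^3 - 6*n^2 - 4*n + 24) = 2*n^3 - 5*n^2 - 26*n - 16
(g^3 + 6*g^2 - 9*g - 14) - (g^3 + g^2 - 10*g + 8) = 5*g^2 + g - 22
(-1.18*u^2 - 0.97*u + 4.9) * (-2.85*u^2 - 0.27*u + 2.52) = 3.363*u^4 + 3.0831*u^3 - 16.6767*u^2 - 3.7674*u + 12.348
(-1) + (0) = -1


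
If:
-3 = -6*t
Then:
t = 1/2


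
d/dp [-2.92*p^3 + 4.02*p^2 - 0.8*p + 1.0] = -8.76*p^2 + 8.04*p - 0.8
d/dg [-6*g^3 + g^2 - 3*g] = -18*g^2 + 2*g - 3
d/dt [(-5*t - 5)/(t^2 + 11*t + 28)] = 5*(t^2 + 2*t - 17)/(t^4 + 22*t^3 + 177*t^2 + 616*t + 784)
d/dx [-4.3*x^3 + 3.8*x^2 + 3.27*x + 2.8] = -12.9*x^2 + 7.6*x + 3.27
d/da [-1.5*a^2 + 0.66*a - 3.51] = 0.66 - 3.0*a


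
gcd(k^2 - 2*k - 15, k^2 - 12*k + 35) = k - 5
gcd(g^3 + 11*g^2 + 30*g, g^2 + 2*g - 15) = g + 5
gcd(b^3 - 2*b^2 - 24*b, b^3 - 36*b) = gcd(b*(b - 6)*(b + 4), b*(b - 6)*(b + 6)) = b^2 - 6*b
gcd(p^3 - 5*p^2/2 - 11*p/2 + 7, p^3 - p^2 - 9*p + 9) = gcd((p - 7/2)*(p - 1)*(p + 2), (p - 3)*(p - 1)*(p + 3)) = p - 1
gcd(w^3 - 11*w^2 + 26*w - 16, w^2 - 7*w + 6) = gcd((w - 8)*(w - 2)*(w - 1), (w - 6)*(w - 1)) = w - 1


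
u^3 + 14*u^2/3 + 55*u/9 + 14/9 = (u + 1/3)*(u + 2)*(u + 7/3)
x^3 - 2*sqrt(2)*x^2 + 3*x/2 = x*(x - 3*sqrt(2)/2)*(x - sqrt(2)/2)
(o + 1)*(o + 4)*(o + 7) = o^3 + 12*o^2 + 39*o + 28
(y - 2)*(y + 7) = y^2 + 5*y - 14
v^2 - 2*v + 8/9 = (v - 4/3)*(v - 2/3)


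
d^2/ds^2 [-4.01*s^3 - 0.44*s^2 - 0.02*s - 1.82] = -24.06*s - 0.88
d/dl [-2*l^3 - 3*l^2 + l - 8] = -6*l^2 - 6*l + 1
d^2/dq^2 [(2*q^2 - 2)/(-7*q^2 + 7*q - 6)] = 4*(-49*q^3 + 273*q^2 - 147*q - 29)/(343*q^6 - 1029*q^5 + 1911*q^4 - 2107*q^3 + 1638*q^2 - 756*q + 216)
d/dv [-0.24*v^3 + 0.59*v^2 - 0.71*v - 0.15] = -0.72*v^2 + 1.18*v - 0.71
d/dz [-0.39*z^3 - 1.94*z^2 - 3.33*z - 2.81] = -1.17*z^2 - 3.88*z - 3.33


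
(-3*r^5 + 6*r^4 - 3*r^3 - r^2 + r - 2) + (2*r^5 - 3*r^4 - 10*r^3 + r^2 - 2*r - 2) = -r^5 + 3*r^4 - 13*r^3 - r - 4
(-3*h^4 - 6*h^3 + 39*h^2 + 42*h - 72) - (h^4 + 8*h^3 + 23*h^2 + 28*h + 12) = -4*h^4 - 14*h^3 + 16*h^2 + 14*h - 84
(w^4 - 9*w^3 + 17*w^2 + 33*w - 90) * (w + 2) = w^5 - 7*w^4 - w^3 + 67*w^2 - 24*w - 180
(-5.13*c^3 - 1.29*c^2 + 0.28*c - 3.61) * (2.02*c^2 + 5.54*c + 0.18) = -10.3626*c^5 - 31.026*c^4 - 7.5044*c^3 - 5.9732*c^2 - 19.949*c - 0.6498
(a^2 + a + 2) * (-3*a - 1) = -3*a^3 - 4*a^2 - 7*a - 2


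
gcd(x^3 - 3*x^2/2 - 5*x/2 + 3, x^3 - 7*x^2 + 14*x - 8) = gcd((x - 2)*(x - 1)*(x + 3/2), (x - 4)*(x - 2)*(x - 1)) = x^2 - 3*x + 2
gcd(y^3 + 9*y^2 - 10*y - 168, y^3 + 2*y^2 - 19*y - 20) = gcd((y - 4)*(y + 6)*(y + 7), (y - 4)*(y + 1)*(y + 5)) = y - 4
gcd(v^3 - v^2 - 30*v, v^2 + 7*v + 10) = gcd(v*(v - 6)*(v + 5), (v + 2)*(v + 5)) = v + 5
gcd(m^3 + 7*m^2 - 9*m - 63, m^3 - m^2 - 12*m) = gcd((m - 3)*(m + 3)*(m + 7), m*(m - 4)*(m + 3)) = m + 3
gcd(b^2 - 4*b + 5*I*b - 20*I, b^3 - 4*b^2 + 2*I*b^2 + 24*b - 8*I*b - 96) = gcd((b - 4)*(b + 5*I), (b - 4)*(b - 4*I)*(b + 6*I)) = b - 4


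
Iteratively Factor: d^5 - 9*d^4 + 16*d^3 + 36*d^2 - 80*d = (d + 2)*(d^4 - 11*d^3 + 38*d^2 - 40*d) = d*(d + 2)*(d^3 - 11*d^2 + 38*d - 40) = d*(d - 5)*(d + 2)*(d^2 - 6*d + 8) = d*(d - 5)*(d - 2)*(d + 2)*(d - 4)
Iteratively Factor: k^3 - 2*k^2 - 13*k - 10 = (k + 2)*(k^2 - 4*k - 5) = (k - 5)*(k + 2)*(k + 1)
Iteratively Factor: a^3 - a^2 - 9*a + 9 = (a + 3)*(a^2 - 4*a + 3) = (a - 3)*(a + 3)*(a - 1)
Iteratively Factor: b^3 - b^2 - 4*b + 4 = (b - 1)*(b^2 - 4) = (b - 2)*(b - 1)*(b + 2)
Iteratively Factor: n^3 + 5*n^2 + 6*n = (n + 3)*(n^2 + 2*n) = n*(n + 3)*(n + 2)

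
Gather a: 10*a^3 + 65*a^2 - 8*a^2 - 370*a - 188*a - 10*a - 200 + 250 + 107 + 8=10*a^3 + 57*a^2 - 568*a + 165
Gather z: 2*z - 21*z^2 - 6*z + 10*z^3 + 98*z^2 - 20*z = 10*z^3 + 77*z^2 - 24*z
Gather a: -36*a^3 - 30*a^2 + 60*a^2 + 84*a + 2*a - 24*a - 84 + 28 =-36*a^3 + 30*a^2 + 62*a - 56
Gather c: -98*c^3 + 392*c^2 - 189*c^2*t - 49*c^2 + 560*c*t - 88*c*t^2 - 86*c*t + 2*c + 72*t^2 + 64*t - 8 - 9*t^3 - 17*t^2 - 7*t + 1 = -98*c^3 + c^2*(343 - 189*t) + c*(-88*t^2 + 474*t + 2) - 9*t^3 + 55*t^2 + 57*t - 7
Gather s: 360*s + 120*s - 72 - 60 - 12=480*s - 144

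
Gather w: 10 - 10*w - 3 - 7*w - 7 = -17*w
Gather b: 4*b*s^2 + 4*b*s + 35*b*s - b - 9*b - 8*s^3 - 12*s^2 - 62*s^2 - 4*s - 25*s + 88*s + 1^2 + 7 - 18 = b*(4*s^2 + 39*s - 10) - 8*s^3 - 74*s^2 + 59*s - 10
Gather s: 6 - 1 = 5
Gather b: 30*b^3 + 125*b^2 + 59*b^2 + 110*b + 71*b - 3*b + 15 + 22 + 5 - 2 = 30*b^3 + 184*b^2 + 178*b + 40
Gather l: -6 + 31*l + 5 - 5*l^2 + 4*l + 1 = -5*l^2 + 35*l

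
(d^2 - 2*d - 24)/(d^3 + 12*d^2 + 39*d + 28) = (d - 6)/(d^2 + 8*d + 7)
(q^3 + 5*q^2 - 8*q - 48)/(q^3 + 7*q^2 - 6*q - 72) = (q + 4)/(q + 6)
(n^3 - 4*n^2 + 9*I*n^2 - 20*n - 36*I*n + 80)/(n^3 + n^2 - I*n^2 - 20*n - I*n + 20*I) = (n^2 + 9*I*n - 20)/(n^2 + n*(5 - I) - 5*I)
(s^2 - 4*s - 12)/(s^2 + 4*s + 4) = (s - 6)/(s + 2)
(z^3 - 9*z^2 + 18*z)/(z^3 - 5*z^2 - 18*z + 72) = z/(z + 4)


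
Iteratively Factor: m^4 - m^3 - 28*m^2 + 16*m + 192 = (m + 3)*(m^3 - 4*m^2 - 16*m + 64) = (m + 3)*(m + 4)*(m^2 - 8*m + 16) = (m - 4)*(m + 3)*(m + 4)*(m - 4)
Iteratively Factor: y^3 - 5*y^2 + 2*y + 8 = (y + 1)*(y^2 - 6*y + 8) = (y - 4)*(y + 1)*(y - 2)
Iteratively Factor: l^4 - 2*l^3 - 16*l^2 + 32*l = (l - 4)*(l^3 + 2*l^2 - 8*l) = (l - 4)*(l + 4)*(l^2 - 2*l) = l*(l - 4)*(l + 4)*(l - 2)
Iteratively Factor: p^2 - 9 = (p + 3)*(p - 3)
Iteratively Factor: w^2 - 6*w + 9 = (w - 3)*(w - 3)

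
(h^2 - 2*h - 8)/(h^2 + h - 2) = (h - 4)/(h - 1)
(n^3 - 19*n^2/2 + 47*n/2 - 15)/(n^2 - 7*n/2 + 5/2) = n - 6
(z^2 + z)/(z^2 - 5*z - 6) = z/(z - 6)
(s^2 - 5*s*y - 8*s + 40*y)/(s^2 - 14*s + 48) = (s - 5*y)/(s - 6)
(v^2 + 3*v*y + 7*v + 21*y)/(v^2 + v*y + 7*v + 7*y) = (v + 3*y)/(v + y)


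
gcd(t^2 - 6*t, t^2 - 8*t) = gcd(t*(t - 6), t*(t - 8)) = t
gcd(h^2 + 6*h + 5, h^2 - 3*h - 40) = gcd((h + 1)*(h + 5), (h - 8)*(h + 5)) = h + 5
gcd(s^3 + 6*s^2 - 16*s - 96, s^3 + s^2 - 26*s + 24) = s^2 + 2*s - 24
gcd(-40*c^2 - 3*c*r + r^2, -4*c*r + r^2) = 1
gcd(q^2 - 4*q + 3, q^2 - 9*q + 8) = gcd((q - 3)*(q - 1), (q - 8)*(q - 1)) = q - 1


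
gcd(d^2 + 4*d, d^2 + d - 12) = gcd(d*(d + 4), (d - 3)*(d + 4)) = d + 4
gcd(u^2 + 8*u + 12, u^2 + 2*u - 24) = u + 6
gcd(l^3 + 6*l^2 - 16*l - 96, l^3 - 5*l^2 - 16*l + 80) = l^2 - 16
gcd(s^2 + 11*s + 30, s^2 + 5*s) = s + 5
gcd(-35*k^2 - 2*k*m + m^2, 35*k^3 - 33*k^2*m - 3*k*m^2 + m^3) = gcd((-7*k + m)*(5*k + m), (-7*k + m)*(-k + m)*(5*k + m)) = 35*k^2 + 2*k*m - m^2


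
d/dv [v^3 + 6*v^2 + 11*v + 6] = 3*v^2 + 12*v + 11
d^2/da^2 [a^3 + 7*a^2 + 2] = 6*a + 14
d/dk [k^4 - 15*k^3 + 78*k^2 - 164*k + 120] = 4*k^3 - 45*k^2 + 156*k - 164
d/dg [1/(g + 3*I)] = -1/(g + 3*I)^2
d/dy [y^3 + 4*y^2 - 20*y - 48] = 3*y^2 + 8*y - 20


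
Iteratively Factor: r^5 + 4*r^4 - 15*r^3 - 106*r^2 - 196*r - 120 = (r + 2)*(r^4 + 2*r^3 - 19*r^2 - 68*r - 60) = (r + 2)^2*(r^3 - 19*r - 30) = (r + 2)^3*(r^2 - 2*r - 15) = (r - 5)*(r + 2)^3*(r + 3)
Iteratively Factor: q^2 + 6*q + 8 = (q + 4)*(q + 2)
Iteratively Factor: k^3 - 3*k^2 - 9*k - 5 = (k + 1)*(k^2 - 4*k - 5) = (k + 1)^2*(k - 5)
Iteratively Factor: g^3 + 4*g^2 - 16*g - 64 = (g + 4)*(g^2 - 16) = (g + 4)^2*(g - 4)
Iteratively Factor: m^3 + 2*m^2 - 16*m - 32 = (m - 4)*(m^2 + 6*m + 8) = (m - 4)*(m + 2)*(m + 4)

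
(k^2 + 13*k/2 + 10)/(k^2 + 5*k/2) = (k + 4)/k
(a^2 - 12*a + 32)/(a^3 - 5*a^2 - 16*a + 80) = (a - 8)/(a^2 - a - 20)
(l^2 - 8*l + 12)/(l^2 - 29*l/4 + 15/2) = 4*(l - 2)/(4*l - 5)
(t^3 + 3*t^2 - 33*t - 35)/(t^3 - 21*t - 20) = (t + 7)/(t + 4)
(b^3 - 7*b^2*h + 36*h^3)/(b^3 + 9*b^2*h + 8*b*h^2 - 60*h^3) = (b^3 - 7*b^2*h + 36*h^3)/(b^3 + 9*b^2*h + 8*b*h^2 - 60*h^3)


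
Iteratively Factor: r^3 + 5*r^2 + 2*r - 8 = (r + 2)*(r^2 + 3*r - 4) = (r - 1)*(r + 2)*(r + 4)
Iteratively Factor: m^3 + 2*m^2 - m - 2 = (m + 2)*(m^2 - 1) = (m + 1)*(m + 2)*(m - 1)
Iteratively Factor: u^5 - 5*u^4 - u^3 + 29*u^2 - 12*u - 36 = (u - 3)*(u^4 - 2*u^3 - 7*u^2 + 8*u + 12) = (u - 3)*(u + 2)*(u^3 - 4*u^2 + u + 6) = (u - 3)*(u + 1)*(u + 2)*(u^2 - 5*u + 6) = (u - 3)*(u - 2)*(u + 1)*(u + 2)*(u - 3)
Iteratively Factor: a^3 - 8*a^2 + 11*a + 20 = (a - 4)*(a^2 - 4*a - 5) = (a - 5)*(a - 4)*(a + 1)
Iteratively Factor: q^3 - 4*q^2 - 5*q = (q + 1)*(q^2 - 5*q) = (q - 5)*(q + 1)*(q)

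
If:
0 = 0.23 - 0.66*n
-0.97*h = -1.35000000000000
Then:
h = 1.39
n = 0.35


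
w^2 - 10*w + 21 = (w - 7)*(w - 3)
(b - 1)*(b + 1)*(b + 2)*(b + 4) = b^4 + 6*b^3 + 7*b^2 - 6*b - 8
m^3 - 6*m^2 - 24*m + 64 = (m - 8)*(m - 2)*(m + 4)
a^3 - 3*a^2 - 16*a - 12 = (a - 6)*(a + 1)*(a + 2)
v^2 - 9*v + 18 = (v - 6)*(v - 3)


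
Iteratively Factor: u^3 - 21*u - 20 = (u - 5)*(u^2 + 5*u + 4) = (u - 5)*(u + 1)*(u + 4)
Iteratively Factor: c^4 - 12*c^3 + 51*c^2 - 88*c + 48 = (c - 3)*(c^3 - 9*c^2 + 24*c - 16) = (c - 4)*(c - 3)*(c^2 - 5*c + 4) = (c - 4)*(c - 3)*(c - 1)*(c - 4)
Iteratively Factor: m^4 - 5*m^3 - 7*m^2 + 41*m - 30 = (m - 1)*(m^3 - 4*m^2 - 11*m + 30) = (m - 5)*(m - 1)*(m^2 + m - 6) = (m - 5)*(m - 1)*(m + 3)*(m - 2)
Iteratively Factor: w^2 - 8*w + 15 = (w - 5)*(w - 3)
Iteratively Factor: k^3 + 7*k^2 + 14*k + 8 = (k + 4)*(k^2 + 3*k + 2) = (k + 1)*(k + 4)*(k + 2)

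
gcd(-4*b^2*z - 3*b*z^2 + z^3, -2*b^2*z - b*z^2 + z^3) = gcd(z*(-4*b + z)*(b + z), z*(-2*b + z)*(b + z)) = b*z + z^2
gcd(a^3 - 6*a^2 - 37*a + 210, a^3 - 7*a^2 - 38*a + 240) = a^2 + a - 30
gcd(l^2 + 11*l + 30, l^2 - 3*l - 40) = l + 5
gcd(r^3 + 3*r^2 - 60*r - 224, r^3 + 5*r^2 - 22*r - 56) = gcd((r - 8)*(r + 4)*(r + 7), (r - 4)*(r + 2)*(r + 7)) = r + 7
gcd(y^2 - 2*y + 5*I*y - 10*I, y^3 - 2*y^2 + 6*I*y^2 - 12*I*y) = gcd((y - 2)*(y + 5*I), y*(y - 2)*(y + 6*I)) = y - 2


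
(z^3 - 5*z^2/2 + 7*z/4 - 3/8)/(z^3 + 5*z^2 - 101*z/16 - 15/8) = 2*(8*z^3 - 20*z^2 + 14*z - 3)/(16*z^3 + 80*z^2 - 101*z - 30)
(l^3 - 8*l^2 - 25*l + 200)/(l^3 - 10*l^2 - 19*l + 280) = (l - 5)/(l - 7)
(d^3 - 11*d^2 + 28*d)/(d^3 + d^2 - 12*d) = (d^2 - 11*d + 28)/(d^2 + d - 12)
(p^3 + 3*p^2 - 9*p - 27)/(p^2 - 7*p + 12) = (p^2 + 6*p + 9)/(p - 4)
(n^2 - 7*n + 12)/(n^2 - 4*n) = (n - 3)/n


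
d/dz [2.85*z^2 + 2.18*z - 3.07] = 5.7*z + 2.18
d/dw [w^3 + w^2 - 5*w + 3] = 3*w^2 + 2*w - 5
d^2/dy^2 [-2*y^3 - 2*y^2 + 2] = -12*y - 4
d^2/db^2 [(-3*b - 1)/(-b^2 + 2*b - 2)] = 2*((5 - 9*b)*(b^2 - 2*b + 2) + 4*(b - 1)^2*(3*b + 1))/(b^2 - 2*b + 2)^3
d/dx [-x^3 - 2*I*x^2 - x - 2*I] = -3*x^2 - 4*I*x - 1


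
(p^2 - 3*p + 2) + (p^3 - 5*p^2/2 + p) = p^3 - 3*p^2/2 - 2*p + 2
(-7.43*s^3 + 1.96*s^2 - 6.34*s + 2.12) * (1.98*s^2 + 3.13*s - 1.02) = -14.7114*s^5 - 19.3751*s^4 + 1.1602*s^3 - 17.6458*s^2 + 13.1024*s - 2.1624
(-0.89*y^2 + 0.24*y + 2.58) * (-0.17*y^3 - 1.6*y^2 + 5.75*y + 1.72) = 0.1513*y^5 + 1.3832*y^4 - 5.9401*y^3 - 4.2788*y^2 + 15.2478*y + 4.4376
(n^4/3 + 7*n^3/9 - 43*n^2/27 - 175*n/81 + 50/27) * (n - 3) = n^5/3 - 2*n^4/9 - 106*n^3/27 + 212*n^2/81 + 25*n/3 - 50/9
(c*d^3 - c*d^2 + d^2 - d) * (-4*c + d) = -4*c^2*d^3 + 4*c^2*d^2 + c*d^4 - c*d^3 - 4*c*d^2 + 4*c*d + d^3 - d^2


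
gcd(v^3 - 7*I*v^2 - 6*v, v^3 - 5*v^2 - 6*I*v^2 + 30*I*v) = v^2 - 6*I*v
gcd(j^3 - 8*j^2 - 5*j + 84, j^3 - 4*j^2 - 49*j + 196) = j^2 - 11*j + 28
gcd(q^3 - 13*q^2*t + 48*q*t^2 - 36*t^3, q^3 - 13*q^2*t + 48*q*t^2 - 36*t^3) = q^3 - 13*q^2*t + 48*q*t^2 - 36*t^3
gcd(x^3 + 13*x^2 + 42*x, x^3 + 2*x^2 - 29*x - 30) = x + 6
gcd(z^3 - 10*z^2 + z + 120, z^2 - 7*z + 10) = z - 5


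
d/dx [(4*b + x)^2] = 8*b + 2*x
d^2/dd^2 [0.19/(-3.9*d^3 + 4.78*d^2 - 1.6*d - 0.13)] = ((4.446*d - 1.8164)*(3.9*d^3 - 4.78*d^2 + 1.6*d + 0.13) - 0.19*(11.7*d^2 - 9.56*d + 1.6)*(23.4*d^2 - 19.12*d + 3.2))/(3.9*d^3 - 4.78*d^2 + 1.6*d + 0.13)^3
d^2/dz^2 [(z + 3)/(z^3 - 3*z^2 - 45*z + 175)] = 6*(z^3 + 13*z^2 + 99*z + 207)/(z^7 + z^6 - 123*z^5 + 53*z^4 + 5315*z^3 - 8925*z^2 - 79625*z + 214375)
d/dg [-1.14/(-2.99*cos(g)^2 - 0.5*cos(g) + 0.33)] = (6.8172*cos(g) + 0.57)*sin(g)/(2.99*cos(g)^2 + 0.5*cos(g) - 0.33)^2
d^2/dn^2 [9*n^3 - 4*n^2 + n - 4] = 54*n - 8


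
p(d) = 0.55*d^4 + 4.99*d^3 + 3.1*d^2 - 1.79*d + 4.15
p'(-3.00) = 54.94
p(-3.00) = -52.76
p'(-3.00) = 54.94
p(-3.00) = -52.76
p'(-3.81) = 70.22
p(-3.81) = -104.11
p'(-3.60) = 67.26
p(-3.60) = -89.66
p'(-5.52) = 50.10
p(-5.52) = -220.17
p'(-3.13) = 58.00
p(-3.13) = -60.10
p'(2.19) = 106.69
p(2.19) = 80.16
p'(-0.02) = -1.91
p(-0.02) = 4.19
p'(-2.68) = 46.77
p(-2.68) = -36.47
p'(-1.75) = 21.42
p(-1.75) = -4.81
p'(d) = 2.2*d^3 + 14.97*d^2 + 6.2*d - 1.79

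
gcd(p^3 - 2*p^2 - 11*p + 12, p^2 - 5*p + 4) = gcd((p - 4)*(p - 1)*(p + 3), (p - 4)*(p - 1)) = p^2 - 5*p + 4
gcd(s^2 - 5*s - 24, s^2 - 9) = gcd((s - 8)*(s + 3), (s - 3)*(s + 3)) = s + 3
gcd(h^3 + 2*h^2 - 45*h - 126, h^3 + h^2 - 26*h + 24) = h + 6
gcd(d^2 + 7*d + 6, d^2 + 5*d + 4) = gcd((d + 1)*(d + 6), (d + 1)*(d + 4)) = d + 1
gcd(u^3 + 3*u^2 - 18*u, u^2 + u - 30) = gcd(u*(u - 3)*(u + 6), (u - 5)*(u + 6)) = u + 6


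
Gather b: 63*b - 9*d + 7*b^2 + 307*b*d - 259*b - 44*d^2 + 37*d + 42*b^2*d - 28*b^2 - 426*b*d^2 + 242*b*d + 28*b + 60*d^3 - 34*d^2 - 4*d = b^2*(42*d - 21) + b*(-426*d^2 + 549*d - 168) + 60*d^3 - 78*d^2 + 24*d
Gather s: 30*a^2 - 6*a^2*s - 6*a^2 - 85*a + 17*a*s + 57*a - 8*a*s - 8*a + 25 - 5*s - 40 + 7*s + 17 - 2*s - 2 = 24*a^2 - 36*a + s*(-6*a^2 + 9*a)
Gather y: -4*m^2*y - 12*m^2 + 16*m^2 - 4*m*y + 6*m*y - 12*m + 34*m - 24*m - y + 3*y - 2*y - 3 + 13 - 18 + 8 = 4*m^2 - 2*m + y*(-4*m^2 + 2*m)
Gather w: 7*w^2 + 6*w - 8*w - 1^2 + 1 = 7*w^2 - 2*w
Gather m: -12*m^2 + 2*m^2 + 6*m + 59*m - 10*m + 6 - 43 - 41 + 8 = -10*m^2 + 55*m - 70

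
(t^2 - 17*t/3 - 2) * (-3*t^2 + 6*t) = -3*t^4 + 23*t^3 - 28*t^2 - 12*t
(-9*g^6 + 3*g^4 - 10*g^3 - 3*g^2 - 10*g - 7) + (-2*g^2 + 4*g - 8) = -9*g^6 + 3*g^4 - 10*g^3 - 5*g^2 - 6*g - 15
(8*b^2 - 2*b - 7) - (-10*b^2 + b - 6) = 18*b^2 - 3*b - 1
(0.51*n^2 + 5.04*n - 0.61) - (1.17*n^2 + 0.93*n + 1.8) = -0.66*n^2 + 4.11*n - 2.41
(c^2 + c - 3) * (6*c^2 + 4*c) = 6*c^4 + 10*c^3 - 14*c^2 - 12*c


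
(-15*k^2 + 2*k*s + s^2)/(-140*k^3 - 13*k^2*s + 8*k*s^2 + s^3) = (-3*k + s)/(-28*k^2 + 3*k*s + s^2)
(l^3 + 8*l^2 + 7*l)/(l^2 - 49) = l*(l + 1)/(l - 7)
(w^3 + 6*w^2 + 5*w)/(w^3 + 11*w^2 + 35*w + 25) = w/(w + 5)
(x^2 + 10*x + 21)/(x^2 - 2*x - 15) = (x + 7)/(x - 5)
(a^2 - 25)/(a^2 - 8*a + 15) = (a + 5)/(a - 3)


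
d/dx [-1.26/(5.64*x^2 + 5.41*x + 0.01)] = (14.2128*x + 6.8166)/(5.64*x^2 + 5.41*x + 0.01)^2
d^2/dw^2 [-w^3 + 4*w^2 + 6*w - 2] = 8 - 6*w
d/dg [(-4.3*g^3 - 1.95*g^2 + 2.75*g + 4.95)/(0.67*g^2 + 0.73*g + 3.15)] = (-2.881*g^4 - 6.278*g^3 - 43.901*g^2 - 18.918*g + 5.049)/(0.4489*g^4 + 0.9782*g^3 + 4.7539*g^2 + 4.599*g + 9.9225)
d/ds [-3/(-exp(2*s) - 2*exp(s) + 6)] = -6*(exp(s) + 1)*exp(s)/(exp(2*s) + 2*exp(s) - 6)^2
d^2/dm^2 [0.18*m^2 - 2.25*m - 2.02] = 0.360000000000000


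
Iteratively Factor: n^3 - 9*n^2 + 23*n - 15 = (n - 1)*(n^2 - 8*n + 15) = (n - 5)*(n - 1)*(n - 3)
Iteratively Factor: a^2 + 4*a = (a)*(a + 4)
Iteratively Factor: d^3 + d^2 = (d)*(d^2 + d) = d^2*(d + 1)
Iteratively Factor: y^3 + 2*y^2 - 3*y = (y)*(y^2 + 2*y - 3) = y*(y - 1)*(y + 3)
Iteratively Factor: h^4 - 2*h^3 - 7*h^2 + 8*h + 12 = (h - 3)*(h^3 + h^2 - 4*h - 4) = (h - 3)*(h + 1)*(h^2 - 4) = (h - 3)*(h - 2)*(h + 1)*(h + 2)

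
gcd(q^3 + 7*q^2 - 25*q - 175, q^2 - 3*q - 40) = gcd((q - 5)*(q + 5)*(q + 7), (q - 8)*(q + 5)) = q + 5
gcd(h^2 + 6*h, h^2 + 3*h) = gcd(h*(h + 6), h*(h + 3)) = h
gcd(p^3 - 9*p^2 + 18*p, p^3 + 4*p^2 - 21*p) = p^2 - 3*p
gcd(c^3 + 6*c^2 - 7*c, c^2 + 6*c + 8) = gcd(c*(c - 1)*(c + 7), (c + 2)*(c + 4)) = 1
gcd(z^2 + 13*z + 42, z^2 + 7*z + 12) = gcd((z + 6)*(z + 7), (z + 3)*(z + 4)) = 1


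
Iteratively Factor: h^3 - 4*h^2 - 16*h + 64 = (h + 4)*(h^2 - 8*h + 16) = (h - 4)*(h + 4)*(h - 4)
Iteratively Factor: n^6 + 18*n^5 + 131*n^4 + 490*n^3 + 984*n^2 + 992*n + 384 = (n + 4)*(n^5 + 14*n^4 + 75*n^3 + 190*n^2 + 224*n + 96) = (n + 4)^2*(n^4 + 10*n^3 + 35*n^2 + 50*n + 24) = (n + 2)*(n + 4)^2*(n^3 + 8*n^2 + 19*n + 12) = (n + 1)*(n + 2)*(n + 4)^2*(n^2 + 7*n + 12) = (n + 1)*(n + 2)*(n + 3)*(n + 4)^2*(n + 4)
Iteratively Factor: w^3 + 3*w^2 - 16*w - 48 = (w - 4)*(w^2 + 7*w + 12) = (w - 4)*(w + 3)*(w + 4)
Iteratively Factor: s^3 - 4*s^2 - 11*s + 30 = (s - 5)*(s^2 + s - 6) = (s - 5)*(s - 2)*(s + 3)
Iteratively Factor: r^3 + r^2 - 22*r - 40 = (r - 5)*(r^2 + 6*r + 8) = (r - 5)*(r + 2)*(r + 4)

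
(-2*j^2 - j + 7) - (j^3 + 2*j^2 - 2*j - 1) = -j^3 - 4*j^2 + j + 8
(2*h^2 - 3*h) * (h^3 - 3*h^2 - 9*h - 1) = 2*h^5 - 9*h^4 - 9*h^3 + 25*h^2 + 3*h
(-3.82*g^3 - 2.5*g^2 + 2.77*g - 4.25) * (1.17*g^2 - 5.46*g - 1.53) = -4.4694*g^5 + 17.9322*g^4 + 22.7355*g^3 - 16.2717*g^2 + 18.9669*g + 6.5025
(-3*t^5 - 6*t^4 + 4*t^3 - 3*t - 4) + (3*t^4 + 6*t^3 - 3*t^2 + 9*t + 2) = -3*t^5 - 3*t^4 + 10*t^3 - 3*t^2 + 6*t - 2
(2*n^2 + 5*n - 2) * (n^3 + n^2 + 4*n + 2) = 2*n^5 + 7*n^4 + 11*n^3 + 22*n^2 + 2*n - 4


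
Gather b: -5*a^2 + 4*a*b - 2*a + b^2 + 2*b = -5*a^2 - 2*a + b^2 + b*(4*a + 2)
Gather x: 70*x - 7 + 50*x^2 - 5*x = 50*x^2 + 65*x - 7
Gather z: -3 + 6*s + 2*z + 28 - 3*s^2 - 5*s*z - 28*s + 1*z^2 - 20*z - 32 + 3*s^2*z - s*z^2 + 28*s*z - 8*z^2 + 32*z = -3*s^2 - 22*s + z^2*(-s - 7) + z*(3*s^2 + 23*s + 14) - 7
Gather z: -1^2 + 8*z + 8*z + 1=16*z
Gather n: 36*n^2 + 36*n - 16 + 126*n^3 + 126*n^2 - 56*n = 126*n^3 + 162*n^2 - 20*n - 16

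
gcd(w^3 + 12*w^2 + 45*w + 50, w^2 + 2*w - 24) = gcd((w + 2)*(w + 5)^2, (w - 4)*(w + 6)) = 1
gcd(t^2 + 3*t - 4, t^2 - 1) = t - 1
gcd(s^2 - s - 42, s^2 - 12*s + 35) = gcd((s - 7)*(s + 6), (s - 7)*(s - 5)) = s - 7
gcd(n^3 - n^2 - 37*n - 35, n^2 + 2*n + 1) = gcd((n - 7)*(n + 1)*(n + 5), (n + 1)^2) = n + 1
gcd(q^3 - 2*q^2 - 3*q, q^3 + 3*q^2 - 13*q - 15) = q^2 - 2*q - 3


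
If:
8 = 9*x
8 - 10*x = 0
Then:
No Solution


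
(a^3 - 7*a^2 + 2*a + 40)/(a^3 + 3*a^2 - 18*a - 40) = (a - 5)/(a + 5)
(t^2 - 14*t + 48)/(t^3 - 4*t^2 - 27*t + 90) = (t - 8)/(t^2 + 2*t - 15)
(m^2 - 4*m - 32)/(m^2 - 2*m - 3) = (-m^2 + 4*m + 32)/(-m^2 + 2*m + 3)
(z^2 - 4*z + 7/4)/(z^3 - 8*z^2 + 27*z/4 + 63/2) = (2*z - 1)/(2*z^2 - 9*z - 18)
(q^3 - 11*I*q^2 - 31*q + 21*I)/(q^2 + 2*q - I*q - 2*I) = (q^2 - 10*I*q - 21)/(q + 2)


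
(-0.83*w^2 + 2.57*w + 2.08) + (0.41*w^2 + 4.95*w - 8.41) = -0.42*w^2 + 7.52*w - 6.33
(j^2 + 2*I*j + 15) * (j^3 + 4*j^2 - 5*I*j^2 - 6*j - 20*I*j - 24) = j^5 + 4*j^4 - 3*I*j^4 + 19*j^3 - 12*I*j^3 + 76*j^2 - 87*I*j^2 - 90*j - 348*I*j - 360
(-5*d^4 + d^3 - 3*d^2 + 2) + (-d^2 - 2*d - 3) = -5*d^4 + d^3 - 4*d^2 - 2*d - 1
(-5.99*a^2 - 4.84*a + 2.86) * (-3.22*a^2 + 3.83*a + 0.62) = 19.2878*a^4 - 7.3569*a^3 - 31.4602*a^2 + 7.953*a + 1.7732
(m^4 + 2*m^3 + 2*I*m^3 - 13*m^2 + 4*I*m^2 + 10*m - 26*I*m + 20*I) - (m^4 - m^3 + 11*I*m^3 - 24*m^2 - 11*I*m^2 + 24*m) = 3*m^3 - 9*I*m^3 + 11*m^2 + 15*I*m^2 - 14*m - 26*I*m + 20*I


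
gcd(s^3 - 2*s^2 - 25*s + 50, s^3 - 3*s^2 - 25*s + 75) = s^2 - 25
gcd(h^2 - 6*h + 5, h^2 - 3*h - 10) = h - 5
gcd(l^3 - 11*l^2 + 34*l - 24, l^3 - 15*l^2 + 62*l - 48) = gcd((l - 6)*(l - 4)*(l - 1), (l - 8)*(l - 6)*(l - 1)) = l^2 - 7*l + 6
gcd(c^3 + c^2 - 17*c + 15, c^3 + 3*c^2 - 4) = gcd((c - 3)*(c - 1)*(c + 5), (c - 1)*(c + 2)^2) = c - 1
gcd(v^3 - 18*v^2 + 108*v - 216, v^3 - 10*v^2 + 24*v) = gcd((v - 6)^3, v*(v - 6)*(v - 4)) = v - 6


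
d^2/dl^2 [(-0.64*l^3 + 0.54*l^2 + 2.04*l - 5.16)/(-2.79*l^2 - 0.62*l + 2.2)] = (7.105427357601e-15*l^5 - 21.542272*l^3 + 215.870856*l^2 - 2.98891200000001*l + 56.518848)/(21.717639*l^6 + 14.478426*l^5 - 48.157632*l^4 - 22.595032*l^3 + 37.97376*l^2 + 9.0024*l - 10.648)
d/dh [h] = 1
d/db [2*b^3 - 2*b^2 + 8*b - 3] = 6*b^2 - 4*b + 8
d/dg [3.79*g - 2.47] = 3.79000000000000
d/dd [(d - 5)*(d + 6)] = 2*d + 1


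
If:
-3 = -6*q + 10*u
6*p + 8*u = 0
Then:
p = -4*u/3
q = 5*u/3 + 1/2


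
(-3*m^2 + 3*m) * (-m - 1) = 3*m^3 - 3*m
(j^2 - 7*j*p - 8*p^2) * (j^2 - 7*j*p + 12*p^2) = j^4 - 14*j^3*p + 53*j^2*p^2 - 28*j*p^3 - 96*p^4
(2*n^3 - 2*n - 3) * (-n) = -2*n^4 + 2*n^2 + 3*n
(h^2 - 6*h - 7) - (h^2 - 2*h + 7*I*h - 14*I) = -4*h - 7*I*h - 7 + 14*I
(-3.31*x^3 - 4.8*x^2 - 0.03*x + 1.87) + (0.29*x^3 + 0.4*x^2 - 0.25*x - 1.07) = -3.02*x^3 - 4.4*x^2 - 0.28*x + 0.8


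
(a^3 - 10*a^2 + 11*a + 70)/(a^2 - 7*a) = a - 3 - 10/a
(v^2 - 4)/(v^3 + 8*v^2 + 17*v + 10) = (v - 2)/(v^2 + 6*v + 5)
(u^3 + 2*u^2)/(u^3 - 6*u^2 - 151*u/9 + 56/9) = 9*u^2*(u + 2)/(9*u^3 - 54*u^2 - 151*u + 56)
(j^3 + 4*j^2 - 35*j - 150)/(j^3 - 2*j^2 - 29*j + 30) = (j + 5)/(j - 1)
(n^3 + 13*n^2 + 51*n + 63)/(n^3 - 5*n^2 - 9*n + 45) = (n^2 + 10*n + 21)/(n^2 - 8*n + 15)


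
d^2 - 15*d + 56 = (d - 8)*(d - 7)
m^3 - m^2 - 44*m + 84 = (m - 6)*(m - 2)*(m + 7)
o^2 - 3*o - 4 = (o - 4)*(o + 1)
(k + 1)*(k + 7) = k^2 + 8*k + 7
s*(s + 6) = s^2 + 6*s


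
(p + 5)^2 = p^2 + 10*p + 25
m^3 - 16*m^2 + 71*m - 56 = (m - 8)*(m - 7)*(m - 1)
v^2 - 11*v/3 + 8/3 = (v - 8/3)*(v - 1)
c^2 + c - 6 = (c - 2)*(c + 3)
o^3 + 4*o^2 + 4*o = o*(o + 2)^2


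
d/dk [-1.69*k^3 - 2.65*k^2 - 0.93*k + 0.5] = -5.07*k^2 - 5.3*k - 0.93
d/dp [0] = 0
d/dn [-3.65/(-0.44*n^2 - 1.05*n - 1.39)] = (-3.212*n - 3.8325)/(0.44*n^2 + 1.05*n + 1.39)^2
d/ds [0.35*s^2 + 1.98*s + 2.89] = 0.7*s + 1.98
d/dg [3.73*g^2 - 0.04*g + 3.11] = 7.46*g - 0.04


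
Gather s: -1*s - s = -2*s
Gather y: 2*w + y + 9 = 2*w + y + 9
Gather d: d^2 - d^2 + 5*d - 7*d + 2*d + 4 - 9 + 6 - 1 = 0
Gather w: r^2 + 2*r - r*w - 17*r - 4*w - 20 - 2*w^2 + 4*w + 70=r^2 - r*w - 15*r - 2*w^2 + 50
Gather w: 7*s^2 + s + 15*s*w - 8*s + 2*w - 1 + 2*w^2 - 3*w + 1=7*s^2 - 7*s + 2*w^2 + w*(15*s - 1)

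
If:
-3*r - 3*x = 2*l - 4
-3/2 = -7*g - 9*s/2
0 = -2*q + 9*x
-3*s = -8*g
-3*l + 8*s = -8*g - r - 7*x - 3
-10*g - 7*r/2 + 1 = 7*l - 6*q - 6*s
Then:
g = 3/38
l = 25303/9557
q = 21924/9557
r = -8998/9557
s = 4/19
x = 4872/9557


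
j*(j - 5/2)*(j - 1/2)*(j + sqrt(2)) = j^4 - 3*j^3 + sqrt(2)*j^3 - 3*sqrt(2)*j^2 + 5*j^2/4 + 5*sqrt(2)*j/4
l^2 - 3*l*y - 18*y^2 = (l - 6*y)*(l + 3*y)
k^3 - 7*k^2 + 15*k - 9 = (k - 3)^2*(k - 1)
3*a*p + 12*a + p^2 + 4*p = (3*a + p)*(p + 4)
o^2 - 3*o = o*(o - 3)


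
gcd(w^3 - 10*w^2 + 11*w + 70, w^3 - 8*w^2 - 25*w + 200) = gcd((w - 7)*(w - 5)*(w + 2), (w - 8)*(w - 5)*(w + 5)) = w - 5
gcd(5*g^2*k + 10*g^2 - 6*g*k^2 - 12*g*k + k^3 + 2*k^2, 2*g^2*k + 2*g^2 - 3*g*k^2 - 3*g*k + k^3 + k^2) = g - k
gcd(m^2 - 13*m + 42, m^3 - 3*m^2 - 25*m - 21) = m - 7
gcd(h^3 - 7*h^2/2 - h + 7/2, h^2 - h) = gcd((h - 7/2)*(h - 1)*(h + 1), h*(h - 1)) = h - 1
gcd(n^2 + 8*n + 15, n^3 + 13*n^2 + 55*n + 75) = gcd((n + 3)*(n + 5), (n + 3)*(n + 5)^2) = n^2 + 8*n + 15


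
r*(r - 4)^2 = r^3 - 8*r^2 + 16*r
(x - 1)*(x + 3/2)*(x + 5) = x^3 + 11*x^2/2 + x - 15/2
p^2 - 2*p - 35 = (p - 7)*(p + 5)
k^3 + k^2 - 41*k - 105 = (k - 7)*(k + 3)*(k + 5)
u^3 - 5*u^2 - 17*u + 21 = (u - 7)*(u - 1)*(u + 3)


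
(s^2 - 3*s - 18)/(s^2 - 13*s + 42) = (s + 3)/(s - 7)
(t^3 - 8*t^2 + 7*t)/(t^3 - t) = (t - 7)/(t + 1)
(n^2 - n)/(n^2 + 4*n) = (n - 1)/(n + 4)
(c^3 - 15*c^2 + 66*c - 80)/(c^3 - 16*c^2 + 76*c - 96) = (c - 5)/(c - 6)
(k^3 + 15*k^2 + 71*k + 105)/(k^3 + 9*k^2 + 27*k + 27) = (k^2 + 12*k + 35)/(k^2 + 6*k + 9)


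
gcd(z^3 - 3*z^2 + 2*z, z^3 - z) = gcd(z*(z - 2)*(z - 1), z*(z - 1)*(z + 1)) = z^2 - z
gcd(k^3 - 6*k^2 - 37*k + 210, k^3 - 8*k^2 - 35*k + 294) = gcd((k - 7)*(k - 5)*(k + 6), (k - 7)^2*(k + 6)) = k^2 - k - 42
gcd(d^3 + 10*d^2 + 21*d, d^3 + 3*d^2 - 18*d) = d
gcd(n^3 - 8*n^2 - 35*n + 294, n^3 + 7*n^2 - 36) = n + 6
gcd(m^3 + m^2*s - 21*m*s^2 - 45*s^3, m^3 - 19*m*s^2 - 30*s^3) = -m^2 + 2*m*s + 15*s^2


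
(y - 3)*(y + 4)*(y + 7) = y^3 + 8*y^2 - 5*y - 84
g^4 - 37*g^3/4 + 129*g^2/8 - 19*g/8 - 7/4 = (g - 7)*(g - 2)*(g - 1/2)*(g + 1/4)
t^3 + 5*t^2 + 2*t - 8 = (t - 1)*(t + 2)*(t + 4)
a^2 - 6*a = a*(a - 6)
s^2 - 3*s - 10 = (s - 5)*(s + 2)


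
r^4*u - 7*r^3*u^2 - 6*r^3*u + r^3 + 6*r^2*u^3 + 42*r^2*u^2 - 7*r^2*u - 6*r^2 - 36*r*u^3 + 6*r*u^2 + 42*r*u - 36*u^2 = (r - 6)*(r - 6*u)*(r - u)*(r*u + 1)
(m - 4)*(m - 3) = m^2 - 7*m + 12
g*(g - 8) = g^2 - 8*g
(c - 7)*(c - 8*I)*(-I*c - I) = -I*c^3 - 8*c^2 + 6*I*c^2 + 48*c + 7*I*c + 56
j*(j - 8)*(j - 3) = j^3 - 11*j^2 + 24*j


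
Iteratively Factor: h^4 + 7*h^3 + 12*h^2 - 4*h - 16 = (h + 4)*(h^3 + 3*h^2 - 4) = (h - 1)*(h + 4)*(h^2 + 4*h + 4) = (h - 1)*(h + 2)*(h + 4)*(h + 2)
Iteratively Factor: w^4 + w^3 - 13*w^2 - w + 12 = (w + 4)*(w^3 - 3*w^2 - w + 3) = (w - 1)*(w + 4)*(w^2 - 2*w - 3) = (w - 1)*(w + 1)*(w + 4)*(w - 3)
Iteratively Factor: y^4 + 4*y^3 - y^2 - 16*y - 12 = (y - 2)*(y^3 + 6*y^2 + 11*y + 6) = (y - 2)*(y + 2)*(y^2 + 4*y + 3) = (y - 2)*(y + 1)*(y + 2)*(y + 3)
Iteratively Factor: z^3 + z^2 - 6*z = (z - 2)*(z^2 + 3*z) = (z - 2)*(z + 3)*(z)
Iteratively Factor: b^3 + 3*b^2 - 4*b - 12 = (b + 2)*(b^2 + b - 6) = (b - 2)*(b + 2)*(b + 3)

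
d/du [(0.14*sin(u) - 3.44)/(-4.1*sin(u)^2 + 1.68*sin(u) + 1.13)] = (0.574*sin(u)^2 - 28.208*sin(u) + 5.9374)*cos(u)/(16.81*sin(u)^4 - 13.776*sin(u)^3 - 6.4436*sin(u)^2 + 3.7968*sin(u) + 1.2769)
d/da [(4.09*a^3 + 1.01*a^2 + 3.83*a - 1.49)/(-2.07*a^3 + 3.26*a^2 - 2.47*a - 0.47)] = (-3.5527136788005e-15*a^5 + 15.4241*a^4 - 4.3484*a^3 - 30.0003*a^2 + 8.7654*a - 5.4804)/(4.2849*a^6 - 13.4964*a^5 + 20.8534*a^4 - 14.1586*a^3 + 3.0365*a^2 + 2.3218*a + 0.2209)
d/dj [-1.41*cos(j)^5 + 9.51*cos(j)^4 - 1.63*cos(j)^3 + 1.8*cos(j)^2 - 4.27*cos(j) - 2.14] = (7.05*cos(j)^4 - 38.04*cos(j)^3 + 4.89*cos(j)^2 - 3.6*cos(j) + 4.27)*sin(j)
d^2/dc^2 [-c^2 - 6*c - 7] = -2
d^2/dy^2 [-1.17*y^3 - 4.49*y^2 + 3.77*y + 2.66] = -7.02*y - 8.98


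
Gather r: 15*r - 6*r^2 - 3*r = -6*r^2 + 12*r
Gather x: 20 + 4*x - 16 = 4*x + 4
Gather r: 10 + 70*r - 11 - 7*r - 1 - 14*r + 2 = 49*r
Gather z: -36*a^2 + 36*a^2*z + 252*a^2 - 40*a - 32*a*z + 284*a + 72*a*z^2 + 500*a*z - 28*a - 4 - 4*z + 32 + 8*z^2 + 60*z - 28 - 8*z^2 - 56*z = 216*a^2 + 72*a*z^2 + 216*a + z*(36*a^2 + 468*a)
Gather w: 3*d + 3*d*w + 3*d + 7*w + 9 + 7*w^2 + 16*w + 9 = 6*d + 7*w^2 + w*(3*d + 23) + 18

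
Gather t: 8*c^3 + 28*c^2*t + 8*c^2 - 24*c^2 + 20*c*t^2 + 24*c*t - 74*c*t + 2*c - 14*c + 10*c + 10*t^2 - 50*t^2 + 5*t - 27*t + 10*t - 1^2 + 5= 8*c^3 - 16*c^2 - 2*c + t^2*(20*c - 40) + t*(28*c^2 - 50*c - 12) + 4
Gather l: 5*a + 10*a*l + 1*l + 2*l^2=5*a + 2*l^2 + l*(10*a + 1)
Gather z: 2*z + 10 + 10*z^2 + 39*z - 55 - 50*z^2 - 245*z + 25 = -40*z^2 - 204*z - 20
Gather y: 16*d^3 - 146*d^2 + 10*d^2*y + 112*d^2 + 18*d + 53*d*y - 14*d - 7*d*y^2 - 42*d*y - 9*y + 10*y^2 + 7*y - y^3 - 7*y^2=16*d^3 - 34*d^2 + 4*d - y^3 + y^2*(3 - 7*d) + y*(10*d^2 + 11*d - 2)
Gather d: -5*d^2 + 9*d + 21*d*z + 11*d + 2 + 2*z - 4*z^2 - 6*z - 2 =-5*d^2 + d*(21*z + 20) - 4*z^2 - 4*z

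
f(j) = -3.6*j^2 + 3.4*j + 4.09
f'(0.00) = 3.40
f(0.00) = 4.09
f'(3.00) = -18.20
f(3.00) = -18.11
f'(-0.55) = 7.36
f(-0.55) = 1.13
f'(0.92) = -3.22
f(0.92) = 4.17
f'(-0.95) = 10.24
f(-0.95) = -2.39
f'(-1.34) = 13.05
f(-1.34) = -6.93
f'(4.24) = -27.13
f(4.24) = -46.21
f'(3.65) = -22.88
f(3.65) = -31.46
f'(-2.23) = 19.46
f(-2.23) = -21.39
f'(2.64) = -15.61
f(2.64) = -12.02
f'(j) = 3.4 - 7.2*j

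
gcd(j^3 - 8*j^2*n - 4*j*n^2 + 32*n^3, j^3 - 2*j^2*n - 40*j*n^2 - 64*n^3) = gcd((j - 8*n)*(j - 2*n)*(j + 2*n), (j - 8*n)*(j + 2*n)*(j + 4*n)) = j^2 - 6*j*n - 16*n^2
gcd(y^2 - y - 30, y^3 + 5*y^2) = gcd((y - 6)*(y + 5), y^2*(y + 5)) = y + 5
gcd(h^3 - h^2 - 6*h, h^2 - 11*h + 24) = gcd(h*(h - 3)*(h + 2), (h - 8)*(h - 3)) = h - 3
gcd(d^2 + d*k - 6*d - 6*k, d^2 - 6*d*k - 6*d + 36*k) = d - 6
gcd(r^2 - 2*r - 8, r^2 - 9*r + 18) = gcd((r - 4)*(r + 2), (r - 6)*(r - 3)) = 1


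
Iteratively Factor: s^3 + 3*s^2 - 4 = (s + 2)*(s^2 + s - 2) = (s - 1)*(s + 2)*(s + 2)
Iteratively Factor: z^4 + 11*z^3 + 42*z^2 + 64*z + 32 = (z + 2)*(z^3 + 9*z^2 + 24*z + 16) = (z + 2)*(z + 4)*(z^2 + 5*z + 4) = (z + 2)*(z + 4)^2*(z + 1)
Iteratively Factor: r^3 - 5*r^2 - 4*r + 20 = (r - 2)*(r^2 - 3*r - 10) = (r - 2)*(r + 2)*(r - 5)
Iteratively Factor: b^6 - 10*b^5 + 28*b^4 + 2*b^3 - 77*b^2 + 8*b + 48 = (b - 3)*(b^5 - 7*b^4 + 7*b^3 + 23*b^2 - 8*b - 16) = (b - 3)*(b - 1)*(b^4 - 6*b^3 + b^2 + 24*b + 16) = (b - 4)*(b - 3)*(b - 1)*(b^3 - 2*b^2 - 7*b - 4) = (b - 4)*(b - 3)*(b - 1)*(b + 1)*(b^2 - 3*b - 4) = (b - 4)^2*(b - 3)*(b - 1)*(b + 1)*(b + 1)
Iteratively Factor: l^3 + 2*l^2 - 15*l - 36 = (l - 4)*(l^2 + 6*l + 9) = (l - 4)*(l + 3)*(l + 3)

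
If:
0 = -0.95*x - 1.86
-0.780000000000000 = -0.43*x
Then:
No Solution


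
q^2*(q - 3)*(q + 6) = q^4 + 3*q^3 - 18*q^2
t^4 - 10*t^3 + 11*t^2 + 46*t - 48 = (t - 8)*(t - 3)*(t - 1)*(t + 2)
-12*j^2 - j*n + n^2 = (-4*j + n)*(3*j + n)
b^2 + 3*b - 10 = (b - 2)*(b + 5)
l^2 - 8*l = l*(l - 8)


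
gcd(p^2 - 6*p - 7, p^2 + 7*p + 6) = p + 1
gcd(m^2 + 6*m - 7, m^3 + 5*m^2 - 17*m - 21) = m + 7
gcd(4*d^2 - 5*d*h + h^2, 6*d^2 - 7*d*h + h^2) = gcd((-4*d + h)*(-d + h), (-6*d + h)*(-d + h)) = d - h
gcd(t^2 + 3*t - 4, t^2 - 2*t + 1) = t - 1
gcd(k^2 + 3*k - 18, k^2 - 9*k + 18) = k - 3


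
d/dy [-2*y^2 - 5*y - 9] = -4*y - 5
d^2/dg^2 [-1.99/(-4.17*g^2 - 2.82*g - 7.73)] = (-69.207822*g^2 - 46.802412*g + 1.99*(8.34*g + 2.82)*(16.68*g + 5.64) - 128.291718)/(4.17*g^2 + 2.82*g + 7.73)^3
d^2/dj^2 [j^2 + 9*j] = 2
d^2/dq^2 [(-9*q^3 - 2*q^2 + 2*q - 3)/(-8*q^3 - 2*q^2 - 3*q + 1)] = 2*(-16*q^6 - 1032*q^5 + 1344*q^4 + 623*q^3 + 87*q^2 + 141*q + 29)/(512*q^9 + 384*q^8 + 672*q^7 + 104*q^6 + 156*q^5 - 102*q^4 + 15*q^3 - 21*q^2 + 9*q - 1)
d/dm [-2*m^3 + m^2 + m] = -6*m^2 + 2*m + 1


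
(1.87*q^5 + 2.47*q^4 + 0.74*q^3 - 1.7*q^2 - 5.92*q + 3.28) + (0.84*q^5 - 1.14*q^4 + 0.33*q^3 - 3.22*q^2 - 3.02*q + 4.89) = 2.71*q^5 + 1.33*q^4 + 1.07*q^3 - 4.92*q^2 - 8.94*q + 8.17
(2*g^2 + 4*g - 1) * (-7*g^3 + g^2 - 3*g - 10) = -14*g^5 - 26*g^4 + 5*g^3 - 33*g^2 - 37*g + 10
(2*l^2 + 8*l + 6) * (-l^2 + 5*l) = -2*l^4 + 2*l^3 + 34*l^2 + 30*l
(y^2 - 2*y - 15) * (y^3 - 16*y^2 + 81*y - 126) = y^5 - 18*y^4 + 98*y^3 - 48*y^2 - 963*y + 1890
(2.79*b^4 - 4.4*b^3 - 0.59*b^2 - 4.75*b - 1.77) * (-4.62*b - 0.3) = -12.8898*b^5 + 19.491*b^4 + 4.0458*b^3 + 22.122*b^2 + 9.6024*b + 0.531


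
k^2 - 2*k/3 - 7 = (k - 3)*(k + 7/3)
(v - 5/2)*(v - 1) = v^2 - 7*v/2 + 5/2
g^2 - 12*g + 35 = (g - 7)*(g - 5)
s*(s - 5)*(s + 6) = s^3 + s^2 - 30*s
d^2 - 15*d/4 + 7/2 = (d - 2)*(d - 7/4)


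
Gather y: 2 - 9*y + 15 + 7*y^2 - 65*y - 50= 7*y^2 - 74*y - 33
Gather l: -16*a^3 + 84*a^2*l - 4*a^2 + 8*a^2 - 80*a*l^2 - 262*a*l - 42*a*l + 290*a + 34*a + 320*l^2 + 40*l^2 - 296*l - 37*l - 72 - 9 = -16*a^3 + 4*a^2 + 324*a + l^2*(360 - 80*a) + l*(84*a^2 - 304*a - 333) - 81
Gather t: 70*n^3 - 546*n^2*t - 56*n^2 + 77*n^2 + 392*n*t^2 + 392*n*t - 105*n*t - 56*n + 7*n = 70*n^3 + 21*n^2 + 392*n*t^2 - 49*n + t*(-546*n^2 + 287*n)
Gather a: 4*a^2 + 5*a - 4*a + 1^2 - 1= 4*a^2 + a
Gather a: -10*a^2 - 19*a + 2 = -10*a^2 - 19*a + 2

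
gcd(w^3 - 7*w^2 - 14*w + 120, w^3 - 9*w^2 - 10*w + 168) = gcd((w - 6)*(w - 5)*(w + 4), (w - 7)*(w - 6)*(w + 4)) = w^2 - 2*w - 24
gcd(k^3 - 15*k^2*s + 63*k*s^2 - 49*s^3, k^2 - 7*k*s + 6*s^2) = -k + s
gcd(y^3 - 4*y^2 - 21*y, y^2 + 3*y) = y^2 + 3*y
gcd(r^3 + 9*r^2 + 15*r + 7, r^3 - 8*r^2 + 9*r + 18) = r + 1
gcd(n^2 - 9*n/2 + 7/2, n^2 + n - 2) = n - 1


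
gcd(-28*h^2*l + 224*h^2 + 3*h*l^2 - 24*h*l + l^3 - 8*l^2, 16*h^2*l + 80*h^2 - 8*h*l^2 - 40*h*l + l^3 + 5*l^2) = 4*h - l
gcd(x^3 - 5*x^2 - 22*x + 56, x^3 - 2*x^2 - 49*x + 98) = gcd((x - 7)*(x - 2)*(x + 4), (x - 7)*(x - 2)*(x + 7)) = x^2 - 9*x + 14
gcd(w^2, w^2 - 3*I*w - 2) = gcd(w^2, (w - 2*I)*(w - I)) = 1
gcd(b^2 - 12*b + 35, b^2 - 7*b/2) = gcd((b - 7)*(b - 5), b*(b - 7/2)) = 1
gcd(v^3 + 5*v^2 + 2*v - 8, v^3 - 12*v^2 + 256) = v + 4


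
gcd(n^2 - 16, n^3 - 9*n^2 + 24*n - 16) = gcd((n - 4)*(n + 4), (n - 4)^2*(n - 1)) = n - 4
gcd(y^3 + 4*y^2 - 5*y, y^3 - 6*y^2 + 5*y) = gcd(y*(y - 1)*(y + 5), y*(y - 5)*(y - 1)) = y^2 - y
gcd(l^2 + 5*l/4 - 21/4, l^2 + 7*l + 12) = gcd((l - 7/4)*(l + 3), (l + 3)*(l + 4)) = l + 3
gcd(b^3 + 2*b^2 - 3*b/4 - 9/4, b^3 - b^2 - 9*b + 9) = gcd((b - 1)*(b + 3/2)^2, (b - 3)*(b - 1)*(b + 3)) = b - 1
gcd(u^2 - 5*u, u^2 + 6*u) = u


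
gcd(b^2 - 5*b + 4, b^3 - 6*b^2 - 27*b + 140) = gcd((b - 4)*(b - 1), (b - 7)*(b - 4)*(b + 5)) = b - 4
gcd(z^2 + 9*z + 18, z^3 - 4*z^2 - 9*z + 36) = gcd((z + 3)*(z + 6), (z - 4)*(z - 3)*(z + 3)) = z + 3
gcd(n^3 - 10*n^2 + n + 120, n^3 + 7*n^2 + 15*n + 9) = n + 3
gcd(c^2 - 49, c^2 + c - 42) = c + 7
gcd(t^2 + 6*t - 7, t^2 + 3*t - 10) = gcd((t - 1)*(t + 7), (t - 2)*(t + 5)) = 1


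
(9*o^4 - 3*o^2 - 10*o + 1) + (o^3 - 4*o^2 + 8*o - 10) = 9*o^4 + o^3 - 7*o^2 - 2*o - 9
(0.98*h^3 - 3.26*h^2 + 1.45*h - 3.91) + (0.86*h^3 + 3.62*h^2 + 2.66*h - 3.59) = 1.84*h^3 + 0.36*h^2 + 4.11*h - 7.5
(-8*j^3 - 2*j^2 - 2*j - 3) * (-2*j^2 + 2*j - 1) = 16*j^5 - 12*j^4 + 8*j^3 + 4*j^2 - 4*j + 3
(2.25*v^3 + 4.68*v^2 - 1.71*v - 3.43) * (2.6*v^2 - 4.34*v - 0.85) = 5.85*v^5 + 2.403*v^4 - 26.6697*v^3 - 5.4746*v^2 + 16.3397*v + 2.9155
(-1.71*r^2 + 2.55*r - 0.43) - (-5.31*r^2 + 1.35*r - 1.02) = 3.6*r^2 + 1.2*r + 0.59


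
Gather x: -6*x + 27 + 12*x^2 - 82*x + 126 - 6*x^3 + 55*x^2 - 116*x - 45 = -6*x^3 + 67*x^2 - 204*x + 108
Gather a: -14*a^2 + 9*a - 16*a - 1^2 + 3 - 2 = -14*a^2 - 7*a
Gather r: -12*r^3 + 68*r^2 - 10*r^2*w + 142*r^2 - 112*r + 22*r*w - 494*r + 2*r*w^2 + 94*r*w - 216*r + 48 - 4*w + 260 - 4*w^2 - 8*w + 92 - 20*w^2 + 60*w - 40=-12*r^3 + r^2*(210 - 10*w) + r*(2*w^2 + 116*w - 822) - 24*w^2 + 48*w + 360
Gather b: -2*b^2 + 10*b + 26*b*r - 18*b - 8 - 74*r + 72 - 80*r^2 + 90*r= -2*b^2 + b*(26*r - 8) - 80*r^2 + 16*r + 64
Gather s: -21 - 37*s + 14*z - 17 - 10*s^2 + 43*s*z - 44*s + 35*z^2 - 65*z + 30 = -10*s^2 + s*(43*z - 81) + 35*z^2 - 51*z - 8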